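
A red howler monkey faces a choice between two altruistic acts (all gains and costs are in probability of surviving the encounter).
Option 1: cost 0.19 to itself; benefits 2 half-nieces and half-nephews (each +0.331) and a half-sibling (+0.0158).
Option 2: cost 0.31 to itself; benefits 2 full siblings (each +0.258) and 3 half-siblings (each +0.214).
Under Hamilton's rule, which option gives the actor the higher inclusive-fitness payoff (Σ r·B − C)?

Option 2

Option 1: r to a half-niece or half-nephew = 0.125.
Option 1: r to a half-sibling = 0.25.
Option 1: Σ r·B − C = (2·0.125·0.331 + 1·0.25·0.0158) − 0.19 = -0.1033.
Option 2: r to a full sibling = 0.5.
Option 2: r to a half-sibling = 0.25.
Option 2: Σ r·B − C = (2·0.5·0.258 + 3·0.25·0.214) − 0.31 = 0.1085.
Option 2 has the higher net inclusive-fitness payoff.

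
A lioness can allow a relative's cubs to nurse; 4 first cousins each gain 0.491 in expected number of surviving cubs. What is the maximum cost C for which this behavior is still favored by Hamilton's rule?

r to a first cousin = 0.125 (first cousins share one grandparent pair — two paths of length 4: r = 2·(1/2)^4 = 1/8).
Hamilton's rule: n·r·B > C, so the trait is favored while C < n·r·B = 4·0.125·0.491 = 0.2455.

0.2455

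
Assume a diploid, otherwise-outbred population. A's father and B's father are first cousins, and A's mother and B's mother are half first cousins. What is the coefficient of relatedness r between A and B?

Wright's path rule: contributions from independent ancestry routes add.
A and B are related in two ways: second cousins through their fathers (r = 1/32) and half second cousins through their mothers (r = 1/64).
r = 1/32 + 1/64 = 3/64 = 0.046875.

0.046875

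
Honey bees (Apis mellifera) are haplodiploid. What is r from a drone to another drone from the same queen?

Haploid brothers each carry a random half of the queen's diploid genome, so on average they share half: r = 1/2.

0.5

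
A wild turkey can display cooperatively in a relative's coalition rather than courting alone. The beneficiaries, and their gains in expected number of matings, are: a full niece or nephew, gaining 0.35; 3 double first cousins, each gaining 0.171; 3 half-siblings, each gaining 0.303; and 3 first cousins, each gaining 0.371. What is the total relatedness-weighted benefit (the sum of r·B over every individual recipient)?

0.582125

r to a full niece or nephew = 0.25 (full aunt/uncle↔niece/nephew: two paths of length 3 through the shared grandparent pair: r = 2·(1/2)^3 = 1/4).
r to a double first cousin = 1/4 (double first cousins share both grandparent pairs — four paths of length 4: r = 4·(1/2)^4 = 1/4).
r to a half-sibling = 0.25 (half-sibs share one parent — one path of length 2: r = (1/2)^2 = 1/4).
r to a first cousin = 1/8 (first cousins share one grandparent pair — two paths of length 4: r = 2·(1/2)^4 = 1/8).
Summing one r·B term per recipient: 1·0.25·0.35 + 3·0.25·0.171 + 3·0.25·0.303 + 3·0.125·0.371 = 0.582125.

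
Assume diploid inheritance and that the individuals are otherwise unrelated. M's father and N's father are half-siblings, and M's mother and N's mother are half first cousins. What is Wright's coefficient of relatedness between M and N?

Independent pedigree routes through distinct common ancestors add.
M and N are related in two ways: half first cousins through their fathers (r = 1/16) and half second cousins through their mothers (r = 1/64).
r = 1/16 + 1/64 = 5/64 = 0.078125.

0.078125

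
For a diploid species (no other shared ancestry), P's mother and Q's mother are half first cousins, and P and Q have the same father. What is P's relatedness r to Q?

With two independent routes of shared ancestry, r is the sum of the two contributions.
P and Q are related in two ways: half second cousins through their mothers (r = 1/64) and half-sibs through their shared father (r = 1/4).
r = 1/64 + 1/4 = 0.265625.

0.265625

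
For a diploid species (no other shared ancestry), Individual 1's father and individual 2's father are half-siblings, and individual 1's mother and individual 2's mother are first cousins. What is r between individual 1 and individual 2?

0.09375

Wright's path rule: contributions from independent ancestry routes add.
Individual 1 and individual 2 are related in two ways: half first cousins through their fathers (r = 1/16) and second cousins through their mothers (r = 1/32).
r = 1/16 + 1/32 = 0.09375.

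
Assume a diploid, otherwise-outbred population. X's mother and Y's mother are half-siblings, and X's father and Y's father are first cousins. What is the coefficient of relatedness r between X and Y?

Relatedness sums over independent paths through distinct common ancestors.
X and Y are related in two ways: half first cousins through their mothers (r = 1/16) and second cousins through their fathers (r = 1/32).
r = 1/16 + 1/32 = 3/32 = 0.09375.

0.09375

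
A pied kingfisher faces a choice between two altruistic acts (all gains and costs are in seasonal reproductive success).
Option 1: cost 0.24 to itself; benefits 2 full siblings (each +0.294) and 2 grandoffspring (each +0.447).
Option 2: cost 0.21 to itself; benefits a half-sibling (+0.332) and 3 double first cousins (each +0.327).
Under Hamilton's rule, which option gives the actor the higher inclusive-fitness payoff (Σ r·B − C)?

Option 1: r to a full sibling = 0.5.
Option 1: r to a grandoffspring = 0.25.
Option 1: Σ r·B − C = (2·0.5·0.294 + 2·0.25·0.447) − 0.24 = 0.2775.
Option 2: r to a half-sibling = 0.25.
Option 2: r to a double first cousin = 0.25.
Option 2: Σ r·B − C = (1·0.25·0.332 + 3·0.25·0.327) − 0.21 = 0.11825.
Option 1 has the higher net inclusive-fitness payoff.

Option 1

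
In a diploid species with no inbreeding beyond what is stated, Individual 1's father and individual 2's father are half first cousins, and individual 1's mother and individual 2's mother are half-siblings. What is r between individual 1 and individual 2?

Independent pedigree routes through distinct common ancestors add.
Individual 1 and individual 2 are related in two ways: half second cousins through their fathers (r = 1/64) and half first cousins through their mothers (r = 1/16).
r = 1/64 + 1/16 = 5/64 = 0.078125.

0.078125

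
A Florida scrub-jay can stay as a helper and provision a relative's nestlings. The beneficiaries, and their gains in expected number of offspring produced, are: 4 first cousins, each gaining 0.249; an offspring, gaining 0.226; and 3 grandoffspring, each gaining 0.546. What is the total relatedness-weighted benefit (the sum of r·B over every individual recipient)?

r to a first cousin = 0.125 (first cousins share one grandparent pair — two paths of length 4: r = 2·(1/2)^4 = 1/8).
r to an offspring = 1/2 (one parent–offspring link: r = (1/2)^1 = 1/2).
r to a grandoffspring = 1/4 (two parent–offspring links: r = (1/2)^2 = 1/4).
Summing one r·B term per recipient: 4·0.125·0.249 + 1·0.5·0.226 + 3·0.25·0.546 = 0.647.

0.647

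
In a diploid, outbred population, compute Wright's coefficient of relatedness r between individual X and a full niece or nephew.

0.25

Each parent–offspring link contributes a factor of 1/2, and independent paths through distinct common ancestors add.
Full aunt/uncle↔niece/nephew: two paths of length 3 through the shared grandparent pair: r = 2·(1/2)^3 = 1/4.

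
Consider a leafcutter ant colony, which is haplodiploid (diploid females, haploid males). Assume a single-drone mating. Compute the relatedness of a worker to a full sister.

Haplodiploid full sisters inherit their father's entire haploid genome identically (contributing 1/2) and on average half of their mother's contribution (1/2 · 1/2 = 1/4); r = 1/2 + 1/4 = 3/4.

0.75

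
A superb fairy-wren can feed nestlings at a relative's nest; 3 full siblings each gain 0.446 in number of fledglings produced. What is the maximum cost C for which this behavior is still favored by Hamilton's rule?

r to a full sibling = 1/2 (full sibs share both parents — two paths of length 2: r = 2·(1/2)^2 = 1/2).
Hamilton's rule: n·r·B > C, so the trait is favored while C < n·r·B = 3·0.5·0.446 = 0.669.

0.669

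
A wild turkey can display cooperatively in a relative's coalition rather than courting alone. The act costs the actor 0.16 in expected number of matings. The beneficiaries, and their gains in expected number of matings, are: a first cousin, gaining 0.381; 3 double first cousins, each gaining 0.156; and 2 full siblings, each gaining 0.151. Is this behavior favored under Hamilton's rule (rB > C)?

Hamilton's rule: the trait is favored when the sum of r·B over every recipient exceeds the actor's cost C.
r to a first cousin = 1/8 (first cousins share one grandparent pair — two paths of length 4: r = 2·(1/2)^4 = 1/8).
r to a double first cousin = 1/4 (double first cousins share both grandparent pairs — four paths of length 4: r = 4·(1/2)^4 = 1/4).
r to a full sibling = 0.5 (full sibs share both parents — two paths of length 2: r = 2·(1/2)^2 = 1/2).
Summing one r·B term per recipient: 1·0.125·0.381 + 3·0.25·0.156 + 2·0.5·0.151 = 0.315625.
0.315625 > 0.16: the indirect benefit exceeds the cost.

Yes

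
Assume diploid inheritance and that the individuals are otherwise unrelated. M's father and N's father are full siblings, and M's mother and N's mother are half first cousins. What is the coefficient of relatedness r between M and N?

Relatedness sums over independent paths through distinct common ancestors.
M and N are related in two ways: first cousins through their fathers (r = 1/8) and half second cousins through their mothers (r = 1/64).
r = 1/8 + 1/64 = 0.140625.

0.140625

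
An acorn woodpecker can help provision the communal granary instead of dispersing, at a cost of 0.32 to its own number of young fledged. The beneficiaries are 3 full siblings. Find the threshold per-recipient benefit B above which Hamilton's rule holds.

0.2133

r to a full sibling = 1/2 (full sibs share both parents — two paths of length 2: r = 2·(1/2)^2 = 1/2).
Hamilton's rule with n recipients of equal r: n·r·B > C, so B > C/(n·r) = 0.32/(3·0.5) = 0.2133.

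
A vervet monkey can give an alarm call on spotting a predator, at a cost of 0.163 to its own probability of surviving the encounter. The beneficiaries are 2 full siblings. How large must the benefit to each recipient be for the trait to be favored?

0.163

r to a full sibling = 0.5 (full sibs share both parents — two paths of length 2: r = 2·(1/2)^2 = 1/2).
Hamilton's rule with n recipients of equal r: n·r·B > C, so B > C/(n·r) = 0.163/(2·0.5) = 0.163.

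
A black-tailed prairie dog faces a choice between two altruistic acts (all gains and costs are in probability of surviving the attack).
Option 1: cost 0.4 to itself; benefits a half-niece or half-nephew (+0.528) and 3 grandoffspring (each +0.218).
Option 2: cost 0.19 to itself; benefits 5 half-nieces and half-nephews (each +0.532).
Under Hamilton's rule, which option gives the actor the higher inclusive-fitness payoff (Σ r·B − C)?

Option 1: r to a half-niece or half-nephew = 0.125.
Option 1: r to a grandoffspring = 0.25.
Option 1: Σ r·B − C = (1·0.125·0.528 + 3·0.25·0.218) − 0.4 = -0.1705.
Option 2: r to a half-niece or half-nephew = 0.125.
Option 2: Σ r·B − C = (5·0.125·0.532) − 0.19 = 0.1425.
Option 2 has the higher net inclusive-fitness payoff.

Option 2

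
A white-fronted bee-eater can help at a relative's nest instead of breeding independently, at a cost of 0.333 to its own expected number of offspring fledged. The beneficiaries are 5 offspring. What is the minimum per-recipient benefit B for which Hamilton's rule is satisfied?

r to an offspring = 1/2 (one parent–offspring link: r = (1/2)^1 = 1/2).
Hamilton's rule with n recipients of equal r: n·r·B > C, so B > C/(n·r) = 0.333/(5·0.5) = 0.1332.

0.1332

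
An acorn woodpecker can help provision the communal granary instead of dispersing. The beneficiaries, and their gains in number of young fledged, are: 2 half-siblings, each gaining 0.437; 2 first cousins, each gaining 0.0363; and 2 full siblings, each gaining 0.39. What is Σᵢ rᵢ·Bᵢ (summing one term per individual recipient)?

r to a half-sibling = 0.25 (half-sibs share one parent — one path of length 2: r = (1/2)^2 = 1/4).
r to a first cousin = 1/8 (first cousins share one grandparent pair — two paths of length 4: r = 2·(1/2)^4 = 1/8).
r to a full sibling = 1/2 (full sibs share both parents — two paths of length 2: r = 2·(1/2)^2 = 1/2).
Summing one r·B term per recipient: 2·0.25·0.437 + 2·0.125·0.0363 + 2·0.5·0.39 = 0.617575.

0.617575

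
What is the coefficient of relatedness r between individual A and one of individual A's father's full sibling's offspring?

Each parent–offspring link contributes a factor of 1/2, and independent paths through distinct common ancestors add.
First cousins share one grandparent pair — two paths of length 4: r = 2·(1/2)^4 = 1/8.

0.125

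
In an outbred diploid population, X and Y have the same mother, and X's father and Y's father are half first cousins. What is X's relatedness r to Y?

0.265625

Independent pedigree routes through distinct common ancestors add.
X and Y are related in two ways: half-sibs through their shared mother (r = 1/4) and half second cousins through their fathers (r = 1/64).
r = 1/4 + 1/64 = 0.265625.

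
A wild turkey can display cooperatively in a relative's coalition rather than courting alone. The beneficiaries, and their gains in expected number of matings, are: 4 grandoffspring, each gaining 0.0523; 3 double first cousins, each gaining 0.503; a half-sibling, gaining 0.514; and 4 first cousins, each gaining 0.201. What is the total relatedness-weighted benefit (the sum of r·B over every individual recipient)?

0.65855

r to a grandoffspring = 0.25 (two parent–offspring links: r = (1/2)^2 = 1/4).
r to a double first cousin = 0.25 (double first cousins share both grandparent pairs — four paths of length 4: r = 4·(1/2)^4 = 1/4).
r to a half-sibling = 1/4 (half-sibs share one parent — one path of length 2: r = (1/2)^2 = 1/4).
r to a first cousin = 0.125 (first cousins share one grandparent pair — two paths of length 4: r = 2·(1/2)^4 = 1/8).
Summing one r·B term per recipient: 4·0.25·0.0523 + 3·0.25·0.503 + 1·0.25·0.514 + 4·0.125·0.201 = 0.65855.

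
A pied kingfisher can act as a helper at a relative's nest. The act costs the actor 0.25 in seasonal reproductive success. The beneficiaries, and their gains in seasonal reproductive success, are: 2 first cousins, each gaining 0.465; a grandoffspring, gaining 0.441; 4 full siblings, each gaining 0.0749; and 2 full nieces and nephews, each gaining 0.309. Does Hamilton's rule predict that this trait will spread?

Yes

Hamilton's rule: the trait is favored when the sum of r·B over every recipient exceeds the actor's cost C.
r to a first cousin = 0.125 (first cousins share one grandparent pair — two paths of length 4: r = 2·(1/2)^4 = 1/8).
r to a grandoffspring = 0.25 (two parent–offspring links: r = (1/2)^2 = 1/4).
r to a full sibling = 0.5 (full sibs share both parents — two paths of length 2: r = 2·(1/2)^2 = 1/2).
r to a full niece or nephew = 0.25 (full aunt/uncle↔niece/nephew: two paths of length 3 through the shared grandparent pair: r = 2·(1/2)^3 = 1/4).
Summing one r·B term per recipient: 2·0.125·0.465 + 1·0.25·0.441 + 4·0.5·0.0749 + 2·0.25·0.309 = 0.5308.
0.5308 > 0.25: the indirect benefit exceeds the cost.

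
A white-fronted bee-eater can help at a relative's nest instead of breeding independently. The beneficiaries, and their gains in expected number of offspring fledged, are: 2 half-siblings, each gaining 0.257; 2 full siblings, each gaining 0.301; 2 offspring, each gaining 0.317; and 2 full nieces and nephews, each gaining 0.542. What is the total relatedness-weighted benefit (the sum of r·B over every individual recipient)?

1.0175

r to a half-sibling = 0.25 (half-sibs share one parent — one path of length 2: r = (1/2)^2 = 1/4).
r to a full sibling = 0.5 (full sibs share both parents — two paths of length 2: r = 2·(1/2)^2 = 1/2).
r to an offspring = 0.5 (one parent–offspring link: r = (1/2)^1 = 1/2).
r to a full niece or nephew = 0.25 (full aunt/uncle↔niece/nephew: two paths of length 3 through the shared grandparent pair: r = 2·(1/2)^3 = 1/4).
Summing one r·B term per recipient: 2·0.25·0.257 + 2·0.5·0.301 + 2·0.5·0.317 + 2·0.25·0.542 = 1.0175.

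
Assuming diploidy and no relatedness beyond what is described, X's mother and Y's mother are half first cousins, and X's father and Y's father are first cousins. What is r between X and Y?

Wright's path rule: contributions from independent ancestry routes add.
X and Y are related in two ways: half second cousins through their mothers (r = 1/64) and second cousins through their fathers (r = 1/32).
r = 1/64 + 1/32 = 0.046875.

0.046875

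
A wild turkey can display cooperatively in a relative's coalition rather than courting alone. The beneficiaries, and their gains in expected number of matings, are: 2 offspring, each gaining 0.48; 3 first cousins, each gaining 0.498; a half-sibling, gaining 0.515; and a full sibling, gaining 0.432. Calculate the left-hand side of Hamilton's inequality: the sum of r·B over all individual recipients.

1.0115

r to an offspring = 1/2 (one parent–offspring link: r = (1/2)^1 = 1/2).
r to a first cousin = 1/8 (first cousins share one grandparent pair — two paths of length 4: r = 2·(1/2)^4 = 1/8).
r to a half-sibling = 1/4 (half-sibs share one parent — one path of length 2: r = (1/2)^2 = 1/4).
r to a full sibling = 0.5 (full sibs share both parents — two paths of length 2: r = 2·(1/2)^2 = 1/2).
Summing one r·B term per recipient: 2·0.5·0.48 + 3·0.125·0.498 + 1·0.25·0.515 + 1·0.5·0.432 = 1.0115.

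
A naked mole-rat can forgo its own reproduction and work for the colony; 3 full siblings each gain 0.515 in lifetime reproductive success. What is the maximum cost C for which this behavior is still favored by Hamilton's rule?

0.7725

r to a full sibling = 1/2 (full sibs share both parents — two paths of length 2: r = 2·(1/2)^2 = 1/2).
Hamilton's rule: n·r·B > C, so the trait is favored while C < n·r·B = 3·0.5·0.515 = 0.7725.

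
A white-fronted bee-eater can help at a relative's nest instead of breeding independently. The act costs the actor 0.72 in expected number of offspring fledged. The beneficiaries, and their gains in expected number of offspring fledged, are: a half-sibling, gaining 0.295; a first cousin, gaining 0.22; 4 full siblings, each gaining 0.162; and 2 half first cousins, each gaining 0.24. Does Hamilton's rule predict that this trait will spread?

No

Hamilton's rule: the trait is favored when the sum of r·B over every recipient exceeds the actor's cost C.
r to a half-sibling = 1/4 (half-sibs share one parent — one path of length 2: r = (1/2)^2 = 1/4).
r to a first cousin = 1/8 (first cousins share one grandparent pair — two paths of length 4: r = 2·(1/2)^4 = 1/8).
r to a full sibling = 1/2 (full sibs share both parents — two paths of length 2: r = 2·(1/2)^2 = 1/2).
r to a half first cousin = 0.0625 (half first cousins share one grandparent — one path of length 4: r = (1/2)^4 = 1/16).
Summing one r·B term per recipient: 1·0.25·0.295 + 1·0.125·0.22 + 4·0.5·0.162 + 2·0.0625·0.24 = 0.45525.
0.45525 < 0.72: the indirect benefit is less than the cost.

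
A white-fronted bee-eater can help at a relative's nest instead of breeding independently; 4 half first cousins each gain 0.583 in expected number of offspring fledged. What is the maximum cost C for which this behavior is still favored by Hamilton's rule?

0.14575

r to a half first cousin = 0.0625 (half first cousins share one grandparent — one path of length 4: r = (1/2)^4 = 1/16).
Hamilton's rule: n·r·B > C, so the trait is favored while C < n·r·B = 4·0.0625·0.583 = 0.14575.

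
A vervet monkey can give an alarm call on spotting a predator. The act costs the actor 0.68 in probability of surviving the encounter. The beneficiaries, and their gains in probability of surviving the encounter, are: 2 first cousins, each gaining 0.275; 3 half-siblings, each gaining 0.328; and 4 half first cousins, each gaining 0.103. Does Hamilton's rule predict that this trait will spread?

No

Hamilton's rule: the trait is favored when the sum of r·B over every recipient exceeds the actor's cost C.
r to a first cousin = 0.125 (first cousins share one grandparent pair — two paths of length 4: r = 2·(1/2)^4 = 1/8).
r to a half-sibling = 0.25 (half-sibs share one parent — one path of length 2: r = (1/2)^2 = 1/4).
r to a half first cousin = 0.0625 (half first cousins share one grandparent — one path of length 4: r = (1/2)^4 = 1/16).
Summing one r·B term per recipient: 2·0.125·0.275 + 3·0.25·0.328 + 4·0.0625·0.103 = 0.3405.
0.3405 < 0.68: the indirect benefit is less than the cost.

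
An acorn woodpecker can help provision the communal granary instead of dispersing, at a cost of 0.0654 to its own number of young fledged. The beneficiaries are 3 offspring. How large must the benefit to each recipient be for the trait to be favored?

0.0436

r to an offspring = 1/2 (one parent–offspring link: r = (1/2)^1 = 1/2).
Hamilton's rule with n recipients of equal r: n·r·B > C, so B > C/(n·r) = 0.0654/(3·0.5) = 0.0436.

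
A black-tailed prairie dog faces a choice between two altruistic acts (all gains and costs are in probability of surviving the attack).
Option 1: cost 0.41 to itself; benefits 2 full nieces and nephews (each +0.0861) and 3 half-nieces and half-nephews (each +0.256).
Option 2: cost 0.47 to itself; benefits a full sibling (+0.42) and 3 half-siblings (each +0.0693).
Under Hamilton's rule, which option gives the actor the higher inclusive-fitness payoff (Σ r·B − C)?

Option 2

Option 1: r to a full niece or nephew = 0.25.
Option 1: r to a half-niece or half-nephew = 0.125.
Option 1: Σ r·B − C = (2·0.25·0.0861 + 3·0.125·0.256) − 0.41 = -0.27095.
Option 2: r to a full sibling = 0.5.
Option 2: r to a half-sibling = 0.25.
Option 2: Σ r·B − C = (1·0.5·0.42 + 3·0.25·0.0693) − 0.47 = -0.208025.
Option 2 has the higher net inclusive-fitness payoff.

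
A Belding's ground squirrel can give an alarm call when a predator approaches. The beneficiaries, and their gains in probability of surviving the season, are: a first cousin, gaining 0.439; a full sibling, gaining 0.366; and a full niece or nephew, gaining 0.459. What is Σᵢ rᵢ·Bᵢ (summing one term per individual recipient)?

0.352625

r to a first cousin = 0.125 (first cousins share one grandparent pair — two paths of length 4: r = 2·(1/2)^4 = 1/8).
r to a full sibling = 1/2 (full sibs share both parents — two paths of length 2: r = 2·(1/2)^2 = 1/2).
r to a full niece or nephew = 1/4 (full aunt/uncle↔niece/nephew: two paths of length 3 through the shared grandparent pair: r = 2·(1/2)^3 = 1/4).
Summing one r·B term per recipient: 1·0.125·0.439 + 1·0.5·0.366 + 1·0.25·0.459 = 0.352625.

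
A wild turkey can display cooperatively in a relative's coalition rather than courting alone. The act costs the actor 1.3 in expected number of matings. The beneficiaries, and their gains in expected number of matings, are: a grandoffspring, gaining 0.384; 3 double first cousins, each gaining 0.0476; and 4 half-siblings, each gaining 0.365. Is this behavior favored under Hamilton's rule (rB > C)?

No

Hamilton's rule: the trait is favored when the sum of r·B over every recipient exceeds the actor's cost C.
r to a grandoffspring = 1/4 (two parent–offspring links: r = (1/2)^2 = 1/4).
r to a double first cousin = 1/4 (double first cousins share both grandparent pairs — four paths of length 4: r = 4·(1/2)^4 = 1/4).
r to a half-sibling = 0.25 (half-sibs share one parent — one path of length 2: r = (1/2)^2 = 1/4).
Summing one r·B term per recipient: 1·0.25·0.384 + 3·0.25·0.0476 + 4·0.25·0.365 = 0.4967.
0.4967 < 1.3: the indirect benefit is less than the cost.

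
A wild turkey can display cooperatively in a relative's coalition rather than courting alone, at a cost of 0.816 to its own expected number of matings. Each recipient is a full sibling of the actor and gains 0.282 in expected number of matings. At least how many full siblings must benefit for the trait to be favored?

r to a full sibling = 0.5 (full sibs share both parents — two paths of length 2: r = 2·(1/2)^2 = 1/2).
Hamilton's rule: n·r·B > C  ⇒  n > C/(r·B) = 0.816/(0.5·0.282) = 5.787.
The smallest integer exceeding 5.787 is 6.

6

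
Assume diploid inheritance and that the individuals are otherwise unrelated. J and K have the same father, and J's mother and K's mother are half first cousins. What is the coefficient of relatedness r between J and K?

0.265625

Independent pedigree routes through distinct common ancestors add.
J and K are related in two ways: half-sibs through their shared father (r = 1/4) and half second cousins through their mothers (r = 1/64).
r = 1/4 + 1/64 = 17/64 = 0.265625.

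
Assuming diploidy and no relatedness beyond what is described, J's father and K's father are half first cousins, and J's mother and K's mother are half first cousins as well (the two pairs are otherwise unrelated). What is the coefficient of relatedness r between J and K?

0.03125

Independent pedigree routes through distinct common ancestors add.
J and K are related in two ways: half second cousins through their fathers (r = 1/64) and half second cousins through their mothers (r = 1/64).
r = 1/64 + 1/64 = 1/32 = 0.03125.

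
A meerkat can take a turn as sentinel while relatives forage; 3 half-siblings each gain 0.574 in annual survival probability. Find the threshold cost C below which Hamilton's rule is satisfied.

r to a half-sibling = 0.25 (half-sibs share one parent — one path of length 2: r = (1/2)^2 = 1/4).
Hamilton's rule: n·r·B > C, so the trait is favored while C < n·r·B = 3·0.25·0.574 = 0.4305.

0.4305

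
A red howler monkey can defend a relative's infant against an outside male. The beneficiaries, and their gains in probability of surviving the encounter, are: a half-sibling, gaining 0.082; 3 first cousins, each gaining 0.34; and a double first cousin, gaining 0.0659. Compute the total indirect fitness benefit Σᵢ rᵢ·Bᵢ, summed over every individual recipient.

r to a half-sibling = 1/4 (half-sibs share one parent — one path of length 2: r = (1/2)^2 = 1/4).
r to a first cousin = 1/8 (first cousins share one grandparent pair — two paths of length 4: r = 2·(1/2)^4 = 1/8).
r to a double first cousin = 0.25 (double first cousins share both grandparent pairs — four paths of length 4: r = 4·(1/2)^4 = 1/4).
Summing one r·B term per recipient: 1·0.25·0.082 + 3·0.125·0.34 + 1·0.25·0.0659 = 0.164475.

0.164475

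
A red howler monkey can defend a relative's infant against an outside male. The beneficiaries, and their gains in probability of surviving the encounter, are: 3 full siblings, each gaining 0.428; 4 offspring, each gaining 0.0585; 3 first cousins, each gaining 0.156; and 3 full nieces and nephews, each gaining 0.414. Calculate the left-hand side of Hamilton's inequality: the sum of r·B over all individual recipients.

1.128

r to a full sibling = 1/2 (full sibs share both parents — two paths of length 2: r = 2·(1/2)^2 = 1/2).
r to an offspring = 1/2 (one parent–offspring link: r = (1/2)^1 = 1/2).
r to a first cousin = 1/8 (first cousins share one grandparent pair — two paths of length 4: r = 2·(1/2)^4 = 1/8).
r to a full niece or nephew = 0.25 (full aunt/uncle↔niece/nephew: two paths of length 3 through the shared grandparent pair: r = 2·(1/2)^3 = 1/4).
Summing one r·B term per recipient: 3·0.5·0.428 + 4·0.5·0.0585 + 3·0.125·0.156 + 3·0.25·0.414 = 1.128.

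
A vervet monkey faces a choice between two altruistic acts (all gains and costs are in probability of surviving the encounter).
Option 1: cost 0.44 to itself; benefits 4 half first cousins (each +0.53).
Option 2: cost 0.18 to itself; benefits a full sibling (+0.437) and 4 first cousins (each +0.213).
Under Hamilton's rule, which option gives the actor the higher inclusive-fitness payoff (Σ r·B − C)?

Option 1: r to a half first cousin = 0.0625.
Option 1: Σ r·B − C = (4·0.0625·0.53) − 0.44 = -0.3075.
Option 2: r to a full sibling = 0.5.
Option 2: r to a first cousin = 0.125.
Option 2: Σ r·B − C = (1·0.5·0.437 + 4·0.125·0.213) − 0.18 = 0.145.
Option 2 has the higher net inclusive-fitness payoff.

Option 2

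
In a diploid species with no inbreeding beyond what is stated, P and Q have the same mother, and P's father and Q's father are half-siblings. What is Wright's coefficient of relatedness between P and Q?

Independent pedigree routes through distinct common ancestors add.
P and Q are related in two ways: half-sibs through their shared mother (r = 1/4) and half first cousins through their fathers (r = 1/16).
r = 1/4 + 1/16 = 5/16 = 0.3125.

0.3125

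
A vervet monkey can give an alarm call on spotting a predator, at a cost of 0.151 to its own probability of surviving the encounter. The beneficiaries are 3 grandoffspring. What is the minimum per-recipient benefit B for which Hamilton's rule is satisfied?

0.2013

r to a grandoffspring = 1/4 (two parent–offspring links: r = (1/2)^2 = 1/4).
Hamilton's rule with n recipients of equal r: n·r·B > C, so B > C/(n·r) = 0.151/(3·0.25) = 0.2013.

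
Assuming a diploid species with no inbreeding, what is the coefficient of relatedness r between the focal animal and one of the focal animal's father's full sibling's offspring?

Each parent–offspring link contributes a factor of 1/2, and independent paths through distinct common ancestors add.
First cousins share one grandparent pair — two paths of length 4: r = 2·(1/2)^4 = 1/8.

0.125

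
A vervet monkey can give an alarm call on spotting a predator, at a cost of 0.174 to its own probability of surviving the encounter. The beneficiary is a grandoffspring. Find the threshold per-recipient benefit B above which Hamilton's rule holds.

0.696

r to a grandoffspring = 0.25 (two parent–offspring links: r = (1/2)^2 = 1/4).
Hamilton's rule with n recipients of equal r: n·r·B > C, so B > C/(n·r) = 0.174/(1·0.25) = 0.696.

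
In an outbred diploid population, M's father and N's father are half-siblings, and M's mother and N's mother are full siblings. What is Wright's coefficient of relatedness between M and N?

0.1875

With two independent routes of shared ancestry, r is the sum of the two contributions.
M and N are related in two ways: half first cousins through their fathers (r = 1/16) and first cousins through their mothers (r = 1/8).
r = 1/16 + 1/8 = 3/16 = 0.1875.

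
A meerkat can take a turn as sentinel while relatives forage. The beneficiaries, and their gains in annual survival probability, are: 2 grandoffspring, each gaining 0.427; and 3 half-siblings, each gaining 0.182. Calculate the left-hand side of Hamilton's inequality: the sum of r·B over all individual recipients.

0.35

r to a grandoffspring = 1/4 (two parent–offspring links: r = (1/2)^2 = 1/4).
r to a half-sibling = 1/4 (half-sibs share one parent — one path of length 2: r = (1/2)^2 = 1/4).
Summing one r·B term per recipient: 2·0.25·0.427 + 3·0.25·0.182 = 0.35.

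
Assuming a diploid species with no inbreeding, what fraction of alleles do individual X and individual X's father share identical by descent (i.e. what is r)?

0.5

Each parent–offspring link contributes a factor of 1/2, and independent paths through distinct common ancestors add.
One parent–offspring link: r = (1/2)^1 = 1/2.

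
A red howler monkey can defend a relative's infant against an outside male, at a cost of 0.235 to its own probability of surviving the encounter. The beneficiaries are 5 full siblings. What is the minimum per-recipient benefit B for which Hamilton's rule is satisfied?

r to a full sibling = 0.5 (full sibs share both parents — two paths of length 2: r = 2·(1/2)^2 = 1/2).
Hamilton's rule with n recipients of equal r: n·r·B > C, so B > C/(n·r) = 0.235/(5·0.5) = 0.094.

0.094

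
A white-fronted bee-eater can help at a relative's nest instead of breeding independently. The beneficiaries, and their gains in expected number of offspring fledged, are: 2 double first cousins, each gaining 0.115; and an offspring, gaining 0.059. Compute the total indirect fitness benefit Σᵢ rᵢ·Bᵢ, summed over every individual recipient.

0.087

r to a double first cousin = 0.25 (double first cousins share both grandparent pairs — four paths of length 4: r = 4·(1/2)^4 = 1/4).
r to an offspring = 0.5 (one parent–offspring link: r = (1/2)^1 = 1/2).
Summing one r·B term per recipient: 2·0.25·0.115 + 1·0.5·0.059 = 0.087.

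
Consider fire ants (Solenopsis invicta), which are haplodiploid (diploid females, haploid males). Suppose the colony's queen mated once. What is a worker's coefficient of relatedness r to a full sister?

0.75

Haplodiploid full sisters inherit their father's entire haploid genome identically (contributing 1/2) and on average half of their mother's contribution (1/2 · 1/2 = 1/4); r = 1/2 + 1/4 = 3/4.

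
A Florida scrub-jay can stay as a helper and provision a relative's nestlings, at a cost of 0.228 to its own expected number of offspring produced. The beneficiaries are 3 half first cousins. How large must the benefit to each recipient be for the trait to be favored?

1.216

r to a half first cousin = 1/16 (half first cousins share one grandparent — one path of length 4: r = (1/2)^4 = 1/16).
Hamilton's rule with n recipients of equal r: n·r·B > C, so B > C/(n·r) = 0.228/(3·0.0625) = 1.216.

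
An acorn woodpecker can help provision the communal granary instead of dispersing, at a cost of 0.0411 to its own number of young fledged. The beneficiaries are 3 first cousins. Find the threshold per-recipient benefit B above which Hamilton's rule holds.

0.1096

r to a first cousin = 1/8 (first cousins share one grandparent pair — two paths of length 4: r = 2·(1/2)^4 = 1/8).
Hamilton's rule with n recipients of equal r: n·r·B > C, so B > C/(n·r) = 0.0411/(3·0.125) = 0.1096.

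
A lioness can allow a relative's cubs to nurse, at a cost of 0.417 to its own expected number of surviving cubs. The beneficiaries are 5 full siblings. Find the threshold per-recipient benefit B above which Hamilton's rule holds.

0.1668

r to a full sibling = 0.5 (full sibs share both parents — two paths of length 2: r = 2·(1/2)^2 = 1/2).
Hamilton's rule with n recipients of equal r: n·r·B > C, so B > C/(n·r) = 0.417/(5·0.5) = 0.1668.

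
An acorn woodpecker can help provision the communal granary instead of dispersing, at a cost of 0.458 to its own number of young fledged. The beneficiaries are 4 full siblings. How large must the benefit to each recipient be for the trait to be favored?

0.229

r to a full sibling = 0.5 (full sibs share both parents — two paths of length 2: r = 2·(1/2)^2 = 1/2).
Hamilton's rule with n recipients of equal r: n·r·B > C, so B > C/(n·r) = 0.458/(4·0.5) = 0.229.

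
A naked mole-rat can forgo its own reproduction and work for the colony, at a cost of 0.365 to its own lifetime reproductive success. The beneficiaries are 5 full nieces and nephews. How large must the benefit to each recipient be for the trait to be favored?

r to a full niece or nephew = 1/4 (full aunt/uncle↔niece/nephew: two paths of length 3 through the shared grandparent pair: r = 2·(1/2)^3 = 1/4).
Hamilton's rule with n recipients of equal r: n·r·B > C, so B > C/(n·r) = 0.365/(5·0.25) = 0.292.

0.292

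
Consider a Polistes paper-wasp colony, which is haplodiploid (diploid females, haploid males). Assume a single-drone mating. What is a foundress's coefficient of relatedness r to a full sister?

0.75

Haplodiploid full sisters inherit their father's entire haploid genome identically (contributing 1/2) and on average half of their mother's contribution (1/2 · 1/2 = 1/4); r = 1/2 + 1/4 = 3/4.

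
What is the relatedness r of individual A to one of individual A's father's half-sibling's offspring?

0.0625

Each parent–offspring link contributes a factor of 1/2, and independent paths through distinct common ancestors add.
Half first cousins share one grandparent — one path of length 4: r = (1/2)^4 = 1/16.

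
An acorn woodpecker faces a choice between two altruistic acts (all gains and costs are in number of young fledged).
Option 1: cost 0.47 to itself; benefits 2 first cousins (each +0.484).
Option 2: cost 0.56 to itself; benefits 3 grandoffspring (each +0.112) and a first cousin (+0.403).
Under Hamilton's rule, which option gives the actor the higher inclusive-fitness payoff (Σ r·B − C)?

Option 1: r to a first cousin = 0.125.
Option 1: Σ r·B − C = (2·0.125·0.484) − 0.47 = -0.349.
Option 2: r to a grandoffspring = 0.25.
Option 2: r to a first cousin = 0.125.
Option 2: Σ r·B − C = (3·0.25·0.112 + 1·0.125·0.403) − 0.56 = -0.425625.
Option 1 has the higher net inclusive-fitness payoff.

Option 1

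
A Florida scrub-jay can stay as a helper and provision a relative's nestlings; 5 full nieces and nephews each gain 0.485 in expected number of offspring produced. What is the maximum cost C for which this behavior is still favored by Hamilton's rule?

r to a full niece or nephew = 0.25 (full aunt/uncle↔niece/nephew: two paths of length 3 through the shared grandparent pair: r = 2·(1/2)^3 = 1/4).
Hamilton's rule: n·r·B > C, so the trait is favored while C < n·r·B = 5·0.25·0.485 = 0.60625.

0.60625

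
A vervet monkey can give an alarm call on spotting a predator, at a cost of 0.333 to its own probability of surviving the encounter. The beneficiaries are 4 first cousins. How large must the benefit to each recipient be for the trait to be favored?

r to a first cousin = 0.125 (first cousins share one grandparent pair — two paths of length 4: r = 2·(1/2)^4 = 1/8).
Hamilton's rule with n recipients of equal r: n·r·B > C, so B > C/(n·r) = 0.333/(4·0.125) = 0.666.

0.666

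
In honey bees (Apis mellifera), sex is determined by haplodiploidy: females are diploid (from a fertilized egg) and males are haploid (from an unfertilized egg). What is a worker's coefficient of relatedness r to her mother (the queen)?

0.5

One meiotic link between diploid queen and diploid daughter: r = 1/2.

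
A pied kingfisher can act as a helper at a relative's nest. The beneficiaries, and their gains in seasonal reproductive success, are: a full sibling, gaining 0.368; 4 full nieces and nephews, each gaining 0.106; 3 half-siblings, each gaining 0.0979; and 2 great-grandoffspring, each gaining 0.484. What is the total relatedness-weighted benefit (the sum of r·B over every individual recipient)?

0.484425

r to a full sibling = 0.5 (full sibs share both parents — two paths of length 2: r = 2·(1/2)^2 = 1/2).
r to a full niece or nephew = 1/4 (full aunt/uncle↔niece/nephew: two paths of length 3 through the shared grandparent pair: r = 2·(1/2)^3 = 1/4).
r to a half-sibling = 1/4 (half-sibs share one parent — one path of length 2: r = (1/2)^2 = 1/4).
r to a great-grandoffspring = 0.125 (three parent–offspring links: r = (1/2)^3 = 1/8).
Summing one r·B term per recipient: 1·0.5·0.368 + 4·0.25·0.106 + 3·0.25·0.0979 + 2·0.125·0.484 = 0.484425.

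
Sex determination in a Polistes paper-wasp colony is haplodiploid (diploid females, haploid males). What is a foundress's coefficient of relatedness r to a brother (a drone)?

0.25

Her haploid brother carries none of their father's genes and a random half of their mother's genome; that half matches the maternal half of her own genome with probability 1/2: r = 1/2 · 1/2 = 1/4.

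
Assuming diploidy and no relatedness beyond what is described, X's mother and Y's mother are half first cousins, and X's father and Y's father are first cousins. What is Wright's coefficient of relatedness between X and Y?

Independent pedigree routes through distinct common ancestors add.
X and Y are related in two ways: half second cousins through their mothers (r = 1/64) and second cousins through their fathers (r = 1/32).
r = 1/64 + 1/32 = 0.046875.

0.046875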